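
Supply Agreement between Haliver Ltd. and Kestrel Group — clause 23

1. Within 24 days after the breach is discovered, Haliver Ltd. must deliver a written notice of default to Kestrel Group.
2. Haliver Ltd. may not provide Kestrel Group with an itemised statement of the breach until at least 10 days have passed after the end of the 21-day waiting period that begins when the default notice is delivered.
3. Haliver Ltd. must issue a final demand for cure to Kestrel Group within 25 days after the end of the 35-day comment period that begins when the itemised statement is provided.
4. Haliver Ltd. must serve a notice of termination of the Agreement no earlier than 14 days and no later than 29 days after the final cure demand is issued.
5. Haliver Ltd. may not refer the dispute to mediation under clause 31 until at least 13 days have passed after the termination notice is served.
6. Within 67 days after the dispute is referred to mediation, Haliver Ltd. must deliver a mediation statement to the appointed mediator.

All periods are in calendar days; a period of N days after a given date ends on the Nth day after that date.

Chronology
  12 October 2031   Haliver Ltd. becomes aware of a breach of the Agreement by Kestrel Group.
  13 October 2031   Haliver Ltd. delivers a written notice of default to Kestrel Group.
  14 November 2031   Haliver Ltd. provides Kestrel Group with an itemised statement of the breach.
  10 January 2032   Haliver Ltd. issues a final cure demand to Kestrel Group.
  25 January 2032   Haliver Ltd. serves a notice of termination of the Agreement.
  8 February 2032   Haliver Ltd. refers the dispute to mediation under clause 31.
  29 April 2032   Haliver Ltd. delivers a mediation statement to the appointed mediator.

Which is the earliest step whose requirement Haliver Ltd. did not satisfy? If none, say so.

Step 6

Step 1 — counting 24 days from 12 October 2031 (when the breach is discovered) gives a deadline of 5 November 2031; 13 October 2031 is within that limit.
Step 2 — must wait 10 days from 3 November 2031 (end of the 21-day waiting period, which began when the default notice is delivered on 13 October 2031), so not before 13 November 2031; 14 November 2031 is on or after that date.
Step 3 — counting 25 days from 19 December 2031 (end of the 35-day comment period, which began when the itemised statement is provided on 14 November 2031) gives a deadline of 13 January 2032; done 10 January 2032 — timely.
Step 4 — 14 and 29 days from 10 January 2032 (when the final cure demand is issued) are 24 January 2032 and 8 February 2032 respectively; 25 January 2032 falls inside that range.
Step 5 — must wait 13 days from 25 January 2032 (when the termination notice is served), so not before 7 February 2032; 8 February 2032 is on or after that date.
Step 6 — counting 67 days from 8 February 2032 (when the dispute is referred to mediation) gives a deadline of 15 April 2032; done 29 April 2032 — 14 days late.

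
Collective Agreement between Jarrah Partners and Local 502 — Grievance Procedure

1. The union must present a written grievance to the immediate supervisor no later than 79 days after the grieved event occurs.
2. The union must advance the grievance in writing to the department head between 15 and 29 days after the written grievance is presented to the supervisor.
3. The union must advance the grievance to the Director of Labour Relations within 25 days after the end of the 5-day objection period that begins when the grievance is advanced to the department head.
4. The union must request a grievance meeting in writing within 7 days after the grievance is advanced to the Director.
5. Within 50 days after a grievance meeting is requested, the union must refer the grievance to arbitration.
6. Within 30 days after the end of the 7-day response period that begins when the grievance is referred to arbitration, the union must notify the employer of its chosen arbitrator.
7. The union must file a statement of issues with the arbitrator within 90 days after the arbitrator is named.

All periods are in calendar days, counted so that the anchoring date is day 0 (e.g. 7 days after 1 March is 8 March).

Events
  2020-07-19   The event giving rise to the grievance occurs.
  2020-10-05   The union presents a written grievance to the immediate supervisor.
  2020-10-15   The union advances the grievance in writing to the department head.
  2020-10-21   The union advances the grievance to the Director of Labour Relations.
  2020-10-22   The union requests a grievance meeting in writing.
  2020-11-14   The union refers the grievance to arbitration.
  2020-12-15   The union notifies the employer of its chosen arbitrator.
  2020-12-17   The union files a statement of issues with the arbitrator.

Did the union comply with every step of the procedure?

No

Step 1: 79 days after 2020-07-19 (when the grieved event occurs) is 2020-10-06; 2020-10-05 is within that limit.
Step 2: the window is 15–29 days after 2020-10-05 (when the written grievance is presented to the supervisor), so 2020-10-20 through 2020-11-03; 2020-10-15 is 5 days too early.
The analysis stops there.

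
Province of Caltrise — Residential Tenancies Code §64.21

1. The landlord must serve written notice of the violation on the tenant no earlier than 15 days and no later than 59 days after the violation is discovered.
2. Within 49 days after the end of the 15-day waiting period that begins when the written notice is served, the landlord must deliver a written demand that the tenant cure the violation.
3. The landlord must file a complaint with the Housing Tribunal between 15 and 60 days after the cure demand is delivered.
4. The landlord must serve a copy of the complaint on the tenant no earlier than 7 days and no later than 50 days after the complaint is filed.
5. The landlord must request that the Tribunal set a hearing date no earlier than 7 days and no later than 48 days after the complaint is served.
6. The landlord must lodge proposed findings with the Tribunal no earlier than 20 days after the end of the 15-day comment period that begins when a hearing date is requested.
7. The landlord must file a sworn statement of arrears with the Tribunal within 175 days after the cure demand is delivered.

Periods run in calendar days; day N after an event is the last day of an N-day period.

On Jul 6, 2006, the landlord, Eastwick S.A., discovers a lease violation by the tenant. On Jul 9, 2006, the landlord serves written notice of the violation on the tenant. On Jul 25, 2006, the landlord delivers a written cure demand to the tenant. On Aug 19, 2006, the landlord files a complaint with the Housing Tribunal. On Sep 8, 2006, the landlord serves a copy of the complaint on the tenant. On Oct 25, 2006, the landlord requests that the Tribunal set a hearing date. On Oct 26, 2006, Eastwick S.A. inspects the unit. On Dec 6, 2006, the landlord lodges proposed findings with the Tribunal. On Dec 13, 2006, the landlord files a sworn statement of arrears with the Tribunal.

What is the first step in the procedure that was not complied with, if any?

(1) the permitted window runs from Jul 6, 2006 + 15 = Jul 21, 2006 to Jul 6, 2006 + 59 = Sep 3, 2006; Jul 9, 2006 is 12 days too early.

Step 1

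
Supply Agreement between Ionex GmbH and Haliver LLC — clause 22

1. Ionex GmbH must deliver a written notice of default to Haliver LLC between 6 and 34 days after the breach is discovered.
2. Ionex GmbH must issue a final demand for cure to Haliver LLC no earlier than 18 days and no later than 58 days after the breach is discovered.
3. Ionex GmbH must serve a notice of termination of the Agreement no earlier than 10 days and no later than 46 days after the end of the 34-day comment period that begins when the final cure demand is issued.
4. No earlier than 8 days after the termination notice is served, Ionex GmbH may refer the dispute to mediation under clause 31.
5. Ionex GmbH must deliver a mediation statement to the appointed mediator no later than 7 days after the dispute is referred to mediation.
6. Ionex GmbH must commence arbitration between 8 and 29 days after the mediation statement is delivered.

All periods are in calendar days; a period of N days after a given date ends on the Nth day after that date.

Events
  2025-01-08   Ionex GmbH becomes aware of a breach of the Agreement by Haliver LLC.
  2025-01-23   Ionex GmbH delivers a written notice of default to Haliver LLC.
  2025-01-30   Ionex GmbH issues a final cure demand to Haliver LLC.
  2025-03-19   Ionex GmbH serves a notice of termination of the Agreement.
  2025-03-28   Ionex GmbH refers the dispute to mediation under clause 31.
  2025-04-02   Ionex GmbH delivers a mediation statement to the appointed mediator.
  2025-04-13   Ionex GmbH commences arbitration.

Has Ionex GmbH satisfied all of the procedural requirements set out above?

Step 1: the window is 6–34 days after 2025-01-08 (when the breach is discovered), so 2025-01-14 through 2025-02-11; done 2025-01-23 — within the window.
Step 2: the window is 18–58 days after 2025-01-08 (when the breach is discovered), so 2025-01-26 through 2025-03-07; done 2025-01-30 — within the window.
Step 3: the window is 10–46 days after 2025-03-05 (end of the 34-day comment period, which began when the final cure demand is issued on 2025-01-30), so 2025-03-15 through 2025-04-20; done 2025-03-19, which is between those dates.
Step 4: the earliest permitted date is 8 days after 2025-03-19 (when the termination notice is served), i.e. 2025-03-27; done 2025-03-28 — permitted.
Step 5: 7 days after 2025-03-28 (when the dispute is referred to mediation) is 2025-04-04; completed 2025-04-02, before the deadline.
Step 6: the window is 8–29 days after 2025-04-02 (when the mediation statement is delivered), so 2025-04-10 through 2025-05-01; 2025-04-13 falls inside that range.

Yes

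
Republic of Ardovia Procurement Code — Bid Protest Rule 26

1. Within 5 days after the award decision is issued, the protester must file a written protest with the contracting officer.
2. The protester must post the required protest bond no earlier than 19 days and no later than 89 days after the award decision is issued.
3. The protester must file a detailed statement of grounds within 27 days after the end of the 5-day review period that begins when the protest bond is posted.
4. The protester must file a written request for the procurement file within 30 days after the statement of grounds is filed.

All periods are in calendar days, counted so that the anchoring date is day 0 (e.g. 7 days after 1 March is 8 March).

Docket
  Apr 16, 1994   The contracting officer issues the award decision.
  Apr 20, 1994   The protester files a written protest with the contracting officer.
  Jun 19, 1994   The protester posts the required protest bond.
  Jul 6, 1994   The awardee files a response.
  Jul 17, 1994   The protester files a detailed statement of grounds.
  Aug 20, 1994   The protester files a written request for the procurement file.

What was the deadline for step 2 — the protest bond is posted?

Jul 14, 1994

Step 2 runs from Apr 16, 1994, when the award decision is issued. The window is 19–89 days after Apr 16, 1994; it closes on Jul 14, 1994.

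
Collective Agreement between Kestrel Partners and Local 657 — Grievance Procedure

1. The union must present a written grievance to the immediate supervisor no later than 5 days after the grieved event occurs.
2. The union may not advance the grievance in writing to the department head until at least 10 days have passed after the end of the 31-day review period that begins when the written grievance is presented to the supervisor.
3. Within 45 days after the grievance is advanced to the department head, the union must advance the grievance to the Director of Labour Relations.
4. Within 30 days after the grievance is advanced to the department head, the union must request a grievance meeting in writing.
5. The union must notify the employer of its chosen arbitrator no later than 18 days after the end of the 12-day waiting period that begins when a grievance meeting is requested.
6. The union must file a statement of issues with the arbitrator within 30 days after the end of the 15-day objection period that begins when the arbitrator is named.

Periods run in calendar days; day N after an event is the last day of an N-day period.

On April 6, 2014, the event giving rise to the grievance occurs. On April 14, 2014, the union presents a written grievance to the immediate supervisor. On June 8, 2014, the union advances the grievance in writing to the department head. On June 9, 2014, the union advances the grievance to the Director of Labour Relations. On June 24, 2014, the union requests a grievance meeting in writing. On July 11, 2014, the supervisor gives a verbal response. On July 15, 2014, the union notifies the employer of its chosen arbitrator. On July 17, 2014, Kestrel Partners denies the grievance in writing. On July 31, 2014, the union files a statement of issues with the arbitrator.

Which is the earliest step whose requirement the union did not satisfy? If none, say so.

Step 1

(1) due by April 6, 2014 + 5 days = April 11, 2014; not done until April 14, 2014, 3 days after the deadline.
No need to go further; step 1 was not satisfied.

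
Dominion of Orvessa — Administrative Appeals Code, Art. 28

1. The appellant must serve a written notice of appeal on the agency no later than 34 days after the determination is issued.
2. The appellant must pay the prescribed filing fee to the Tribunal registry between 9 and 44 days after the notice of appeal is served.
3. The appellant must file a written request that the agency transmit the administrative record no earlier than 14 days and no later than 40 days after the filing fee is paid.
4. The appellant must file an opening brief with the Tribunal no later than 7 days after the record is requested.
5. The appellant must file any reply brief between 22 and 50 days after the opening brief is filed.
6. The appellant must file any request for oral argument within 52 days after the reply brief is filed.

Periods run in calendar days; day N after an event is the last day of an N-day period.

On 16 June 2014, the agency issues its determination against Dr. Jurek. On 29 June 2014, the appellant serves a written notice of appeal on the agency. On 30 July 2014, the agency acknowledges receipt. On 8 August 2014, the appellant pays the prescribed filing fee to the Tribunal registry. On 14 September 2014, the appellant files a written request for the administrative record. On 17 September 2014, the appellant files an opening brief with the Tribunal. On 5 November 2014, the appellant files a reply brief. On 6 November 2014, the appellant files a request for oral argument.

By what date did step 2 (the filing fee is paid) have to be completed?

Step 2 runs from 29 June 2014, when the notice of appeal is served. The window is 9–44 days after 29 June 2014; it closes on 12 August 2014.

12 August 2014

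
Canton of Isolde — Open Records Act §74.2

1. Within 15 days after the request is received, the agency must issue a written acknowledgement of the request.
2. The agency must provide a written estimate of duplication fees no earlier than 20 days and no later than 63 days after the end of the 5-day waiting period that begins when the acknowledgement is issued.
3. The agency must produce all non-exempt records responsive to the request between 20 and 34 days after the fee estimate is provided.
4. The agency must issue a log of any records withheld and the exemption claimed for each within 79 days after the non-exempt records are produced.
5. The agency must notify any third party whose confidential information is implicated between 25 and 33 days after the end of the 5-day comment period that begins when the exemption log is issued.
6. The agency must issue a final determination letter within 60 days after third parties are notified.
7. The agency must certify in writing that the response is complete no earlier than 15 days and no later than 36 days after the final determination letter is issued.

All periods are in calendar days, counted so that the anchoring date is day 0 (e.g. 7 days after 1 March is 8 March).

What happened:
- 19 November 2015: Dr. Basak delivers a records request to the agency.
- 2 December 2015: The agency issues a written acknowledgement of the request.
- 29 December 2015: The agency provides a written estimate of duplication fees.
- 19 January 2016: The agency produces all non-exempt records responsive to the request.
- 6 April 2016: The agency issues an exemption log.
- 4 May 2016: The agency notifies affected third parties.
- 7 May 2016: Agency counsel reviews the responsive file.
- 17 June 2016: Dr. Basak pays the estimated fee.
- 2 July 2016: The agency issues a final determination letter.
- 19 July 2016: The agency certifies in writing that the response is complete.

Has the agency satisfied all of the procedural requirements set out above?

No

Step 1 — counting 15 days from 19 November 2015 (when the request is received) gives a deadline of 4 December 2015; completed 2 December 2015, before the deadline.
Step 2 — 20 and 63 days from 7 December 2015 (end of the 5-day waiting period, which began when the acknowledgement is issued on 2 December 2015) are 27 December 2015 and 8 February 2016 respectively; done 29 December 2015, which is between those dates.
Step 3 — 20 and 34 days from 29 December 2015 (when the fee estimate is provided) are 18 January 2016 and 1 February 2016 respectively; 19 January 2016 falls inside that range.
Step 4 — counting 79 days from 19 January 2016 (when the non-exempt records are produced) gives a deadline of 7 April 2016; 6 April 2016 is within that limit.
Step 5 — 25 and 33 days from 11 April 2016 (end of the 5-day comment period, which began when the exemption log is issued on 6 April 2016) are 6 May 2016 and 14 May 2016 respectively; done 4 May 2016 — 2 days before the window opened.
The analysis stops there.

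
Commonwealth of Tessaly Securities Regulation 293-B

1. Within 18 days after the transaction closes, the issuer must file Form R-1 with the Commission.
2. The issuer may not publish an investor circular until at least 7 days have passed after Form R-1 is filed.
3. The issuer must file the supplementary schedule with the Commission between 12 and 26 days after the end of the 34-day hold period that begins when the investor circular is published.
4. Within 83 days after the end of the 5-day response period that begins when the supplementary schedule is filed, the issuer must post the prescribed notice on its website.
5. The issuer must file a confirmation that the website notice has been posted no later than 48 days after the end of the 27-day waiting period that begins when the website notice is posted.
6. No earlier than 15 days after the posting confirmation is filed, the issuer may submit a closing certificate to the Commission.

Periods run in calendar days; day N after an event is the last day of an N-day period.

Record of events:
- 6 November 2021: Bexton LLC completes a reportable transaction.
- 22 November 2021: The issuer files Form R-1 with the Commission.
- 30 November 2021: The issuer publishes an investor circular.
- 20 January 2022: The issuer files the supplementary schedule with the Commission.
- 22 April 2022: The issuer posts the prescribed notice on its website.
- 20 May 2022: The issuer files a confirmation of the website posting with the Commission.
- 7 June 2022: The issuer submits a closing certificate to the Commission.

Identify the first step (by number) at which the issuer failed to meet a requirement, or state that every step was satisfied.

Step 4

(1) due by 6 November 2021 + 18 days = 24 November 2021; done 22 November 2021 — timely.
(2) permitted from 22 November 2021 + 7 days = 29 November 2021 onward; 30 November 2021 is on or after that date.
(3) the permitted window runs from 3 January 2022 + 12 = 15 January 2022 to 3 January 2022 + 26 = 29 January 2022; done 20 January 2022, which is between those dates.
(4) due by 25 January 2022 + 83 days = 18 April 2022; not done until 22 April 2022, 4 days after the deadline.
That is the first point of non-compliance.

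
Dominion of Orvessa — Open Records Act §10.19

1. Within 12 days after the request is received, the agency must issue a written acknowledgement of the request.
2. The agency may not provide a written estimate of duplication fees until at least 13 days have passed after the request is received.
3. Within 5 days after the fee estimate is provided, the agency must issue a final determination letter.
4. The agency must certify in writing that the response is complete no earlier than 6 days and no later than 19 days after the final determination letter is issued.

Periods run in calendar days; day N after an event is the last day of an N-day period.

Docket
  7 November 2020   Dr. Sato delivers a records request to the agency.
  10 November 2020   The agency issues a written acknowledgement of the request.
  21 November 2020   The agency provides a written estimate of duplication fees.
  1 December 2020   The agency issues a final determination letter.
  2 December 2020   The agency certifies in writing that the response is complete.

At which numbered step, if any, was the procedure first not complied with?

Step 3

Step 1 — counting 12 days from 7 November 2020 (when the request is received) gives a deadline of 19 November 2020; completed 10 November 2020, before the deadline.
Step 2 — must wait 13 days from 7 November 2020 (when the request is received), so not before 20 November 2020; done 21 November 2020, after the minimum wait.
Step 3 — counting 5 days from 21 November 2020 (when the fee estimate is provided) gives a deadline of 26 November 2020; done 1 December 2020 — 5 days late.
Later steps need not be reached.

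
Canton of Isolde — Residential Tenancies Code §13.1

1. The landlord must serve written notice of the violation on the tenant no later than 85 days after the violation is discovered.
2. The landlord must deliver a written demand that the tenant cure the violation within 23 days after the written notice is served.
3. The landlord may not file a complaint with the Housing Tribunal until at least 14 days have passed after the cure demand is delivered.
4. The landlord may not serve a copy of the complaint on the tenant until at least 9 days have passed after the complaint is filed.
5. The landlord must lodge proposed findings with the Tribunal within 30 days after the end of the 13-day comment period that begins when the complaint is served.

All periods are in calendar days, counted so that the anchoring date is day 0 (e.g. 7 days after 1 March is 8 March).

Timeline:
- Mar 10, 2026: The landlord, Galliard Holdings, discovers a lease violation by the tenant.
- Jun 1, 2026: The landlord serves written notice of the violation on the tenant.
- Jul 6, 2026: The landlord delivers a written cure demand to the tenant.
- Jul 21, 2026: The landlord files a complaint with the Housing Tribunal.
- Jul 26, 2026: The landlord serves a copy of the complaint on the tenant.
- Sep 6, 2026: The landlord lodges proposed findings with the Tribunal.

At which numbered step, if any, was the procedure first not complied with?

Step 1 — counting 85 days from Mar 10, 2026 (when the violation is discovered) gives a deadline of Jun 3, 2026; done Jun 1, 2026 — timely.
Step 2 — counting 23 days from Jun 1, 2026 (when the written notice is served) gives a deadline of Jun 24, 2026; Jul 6, 2026 misses that deadline by 12 days.
The procedure was therefore not followed at step 2.

Step 2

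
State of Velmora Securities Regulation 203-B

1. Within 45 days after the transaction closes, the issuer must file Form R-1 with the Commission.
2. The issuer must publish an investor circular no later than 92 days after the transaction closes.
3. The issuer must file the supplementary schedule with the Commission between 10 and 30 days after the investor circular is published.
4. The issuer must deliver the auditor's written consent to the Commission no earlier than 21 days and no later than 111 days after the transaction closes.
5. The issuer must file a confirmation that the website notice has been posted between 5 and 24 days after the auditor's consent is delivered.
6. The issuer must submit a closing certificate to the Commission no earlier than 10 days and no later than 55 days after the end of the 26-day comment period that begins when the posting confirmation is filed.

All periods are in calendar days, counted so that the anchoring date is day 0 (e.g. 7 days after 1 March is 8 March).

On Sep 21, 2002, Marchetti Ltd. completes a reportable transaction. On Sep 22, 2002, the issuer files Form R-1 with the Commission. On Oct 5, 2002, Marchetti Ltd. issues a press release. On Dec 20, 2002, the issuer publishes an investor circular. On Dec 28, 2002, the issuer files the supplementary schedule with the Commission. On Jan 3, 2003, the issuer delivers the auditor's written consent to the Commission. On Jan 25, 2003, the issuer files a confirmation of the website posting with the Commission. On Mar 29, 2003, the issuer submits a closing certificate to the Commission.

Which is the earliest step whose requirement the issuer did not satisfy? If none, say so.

Step 1: 45 days after Sep 21, 2002 (when the transaction closes) is Nov 5, 2002; Sep 22, 2002 is within that limit.
Step 2: 92 days after Sep 21, 2002 (when the transaction closes) is Dec 22, 2002; Dec 20, 2002 is within that limit.
Step 3: the window is 10–30 days after Dec 20, 2002 (when the investor circular is published), so Dec 30, 2002 through Jan 19, 2003; done Dec 28, 2002 — 2 days before the window opened.

Step 3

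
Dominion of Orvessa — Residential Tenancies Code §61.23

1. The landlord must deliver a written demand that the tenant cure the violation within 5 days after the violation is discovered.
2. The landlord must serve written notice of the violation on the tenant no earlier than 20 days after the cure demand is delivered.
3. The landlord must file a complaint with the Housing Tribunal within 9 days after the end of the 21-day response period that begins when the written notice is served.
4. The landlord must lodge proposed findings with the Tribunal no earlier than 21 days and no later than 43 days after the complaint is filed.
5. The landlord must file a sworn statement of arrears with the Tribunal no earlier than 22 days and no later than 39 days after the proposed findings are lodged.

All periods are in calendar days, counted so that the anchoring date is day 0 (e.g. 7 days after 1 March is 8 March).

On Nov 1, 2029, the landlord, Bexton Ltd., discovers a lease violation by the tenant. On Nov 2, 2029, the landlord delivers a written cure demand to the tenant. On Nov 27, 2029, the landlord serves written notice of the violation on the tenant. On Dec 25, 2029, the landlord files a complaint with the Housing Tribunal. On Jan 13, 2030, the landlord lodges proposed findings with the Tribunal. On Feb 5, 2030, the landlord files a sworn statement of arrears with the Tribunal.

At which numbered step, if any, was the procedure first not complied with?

(1) due by Nov 1, 2029 + 5 days = Nov 6, 2029; completed Nov 2, 2029, before the deadline.
(2) permitted from Nov 2, 2029 + 20 days = Nov 22, 2029 onward; done Nov 27, 2029, after the minimum wait.
(3) due by Dec 18, 2029 + 9 days = Dec 27, 2029; done Dec 25, 2029 — timely.
(4) the permitted window runs from Dec 25, 2029 + 21 = Jan 15, 2030 to Dec 25, 2029 + 43 = Feb 6, 2030; done Jan 13, 2030 — 2 days before the window opened.

Step 4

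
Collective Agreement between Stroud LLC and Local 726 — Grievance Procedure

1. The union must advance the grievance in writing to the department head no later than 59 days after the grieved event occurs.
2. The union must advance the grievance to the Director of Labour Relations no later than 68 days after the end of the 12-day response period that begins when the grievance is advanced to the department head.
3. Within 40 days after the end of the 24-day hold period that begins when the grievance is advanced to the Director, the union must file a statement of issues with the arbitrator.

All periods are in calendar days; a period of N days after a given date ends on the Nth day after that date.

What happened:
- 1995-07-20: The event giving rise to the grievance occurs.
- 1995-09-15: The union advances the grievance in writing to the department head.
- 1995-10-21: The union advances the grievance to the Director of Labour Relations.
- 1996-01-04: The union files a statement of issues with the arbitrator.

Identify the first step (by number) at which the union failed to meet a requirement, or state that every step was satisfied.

Step 3

(1) due by 1995-07-20 + 59 days = 1995-09-17; completed 1995-09-15, before the deadline.
(2) due by 1995-09-27 + 68 days = 1995-12-04; done 1995-10-21 — timely.
(3) due by 1995-11-14 + 40 days = 1995-12-24; 1996-01-04 misses that deadline by 11 days.
The procedure was therefore not followed at step 3.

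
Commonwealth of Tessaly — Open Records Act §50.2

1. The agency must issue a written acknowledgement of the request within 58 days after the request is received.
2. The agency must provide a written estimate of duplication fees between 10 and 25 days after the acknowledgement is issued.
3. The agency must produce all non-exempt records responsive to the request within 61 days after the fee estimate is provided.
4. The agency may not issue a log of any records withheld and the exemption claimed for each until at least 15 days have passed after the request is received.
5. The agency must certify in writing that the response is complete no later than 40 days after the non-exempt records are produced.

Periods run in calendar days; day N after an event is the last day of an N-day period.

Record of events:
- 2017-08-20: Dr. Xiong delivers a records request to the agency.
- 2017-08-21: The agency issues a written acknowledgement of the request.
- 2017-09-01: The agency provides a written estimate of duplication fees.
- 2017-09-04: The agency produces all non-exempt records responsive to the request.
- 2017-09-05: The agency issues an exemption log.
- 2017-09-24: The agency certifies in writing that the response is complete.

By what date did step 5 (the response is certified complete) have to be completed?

Step 5 runs from 2017-09-04, when the non-exempt records are produced. 40 days after 2017-09-04 is 2017-10-14.

2017-10-14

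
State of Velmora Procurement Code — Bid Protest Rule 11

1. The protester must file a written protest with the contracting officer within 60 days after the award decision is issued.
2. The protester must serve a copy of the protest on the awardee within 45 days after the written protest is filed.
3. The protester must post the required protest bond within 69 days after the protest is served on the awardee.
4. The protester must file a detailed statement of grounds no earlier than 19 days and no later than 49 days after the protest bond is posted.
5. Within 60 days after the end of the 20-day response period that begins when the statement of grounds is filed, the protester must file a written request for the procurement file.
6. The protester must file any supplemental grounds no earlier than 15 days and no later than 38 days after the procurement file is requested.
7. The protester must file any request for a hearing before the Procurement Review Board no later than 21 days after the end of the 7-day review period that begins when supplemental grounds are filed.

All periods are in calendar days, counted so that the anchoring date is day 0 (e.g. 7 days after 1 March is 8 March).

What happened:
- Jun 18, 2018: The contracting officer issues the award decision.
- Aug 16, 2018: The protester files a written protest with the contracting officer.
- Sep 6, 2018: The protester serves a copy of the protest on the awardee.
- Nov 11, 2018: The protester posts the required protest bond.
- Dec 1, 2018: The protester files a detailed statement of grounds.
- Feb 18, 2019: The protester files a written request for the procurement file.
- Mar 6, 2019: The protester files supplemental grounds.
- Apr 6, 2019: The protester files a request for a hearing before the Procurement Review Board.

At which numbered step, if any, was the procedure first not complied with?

Step 1 — counting 60 days from Jun 18, 2018 (when the award decision is issued) gives a deadline of Aug 17, 2018; Aug 16, 2018 is within that limit.
Step 2 — counting 45 days from Aug 16, 2018 (when the written protest is filed) gives a deadline of Sep 30, 2018; Sep 6, 2018 is within that limit.
Step 3 — counting 69 days from Sep 6, 2018 (when the protest is served on the awardee) gives a deadline of Nov 14, 2018; done Nov 11, 2018 — timely.
Step 4 — 19 and 49 days from Nov 11, 2018 (when the protest bond is posted) are Nov 30, 2018 and Dec 30, 2018 respectively; Dec 1, 2018 falls inside that range.
Step 5 — counting 60 days from Dec 21, 2018 (end of the 20-day response period, which began when the statement of grounds is filed on Dec 1, 2018) gives a deadline of Feb 19, 2019; completed Feb 18, 2019, before the deadline.
Step 6 — 15 and 38 days from Feb 18, 2019 (when the procurement file is requested) are Mar 5, 2019 and Mar 28, 2019 respectively; done Mar 6, 2019, which is between those dates.
Step 7 — counting 21 days from Mar 13, 2019 (end of the 7-day review period, which began when supplemental grounds are filed on Mar 6, 2019) gives a deadline of Apr 3, 2019; Apr 6, 2019 misses that deadline by 3 days.
That is the first point of non-compliance.

Step 7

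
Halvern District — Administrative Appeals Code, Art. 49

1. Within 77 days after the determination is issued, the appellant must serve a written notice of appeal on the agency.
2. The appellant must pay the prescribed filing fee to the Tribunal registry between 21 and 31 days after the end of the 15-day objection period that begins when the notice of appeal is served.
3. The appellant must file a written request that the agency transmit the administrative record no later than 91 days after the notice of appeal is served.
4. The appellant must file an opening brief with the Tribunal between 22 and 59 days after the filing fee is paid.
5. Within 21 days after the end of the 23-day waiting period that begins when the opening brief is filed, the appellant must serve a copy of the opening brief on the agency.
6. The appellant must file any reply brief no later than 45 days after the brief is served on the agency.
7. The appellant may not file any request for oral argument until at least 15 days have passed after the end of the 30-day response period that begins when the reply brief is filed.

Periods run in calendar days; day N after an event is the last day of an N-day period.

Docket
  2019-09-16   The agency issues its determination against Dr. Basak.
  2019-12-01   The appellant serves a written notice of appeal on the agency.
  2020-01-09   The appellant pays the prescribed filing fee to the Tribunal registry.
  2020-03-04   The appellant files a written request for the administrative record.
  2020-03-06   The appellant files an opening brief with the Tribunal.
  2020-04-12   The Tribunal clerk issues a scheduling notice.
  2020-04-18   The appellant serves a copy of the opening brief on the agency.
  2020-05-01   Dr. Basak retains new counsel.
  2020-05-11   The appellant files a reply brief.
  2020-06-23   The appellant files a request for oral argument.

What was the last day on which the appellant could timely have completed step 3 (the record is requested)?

Step 3 runs from 2019-12-01, when the notice of appeal is served. 91 days after 2019-12-01 is 2020-03-01.

2020-03-01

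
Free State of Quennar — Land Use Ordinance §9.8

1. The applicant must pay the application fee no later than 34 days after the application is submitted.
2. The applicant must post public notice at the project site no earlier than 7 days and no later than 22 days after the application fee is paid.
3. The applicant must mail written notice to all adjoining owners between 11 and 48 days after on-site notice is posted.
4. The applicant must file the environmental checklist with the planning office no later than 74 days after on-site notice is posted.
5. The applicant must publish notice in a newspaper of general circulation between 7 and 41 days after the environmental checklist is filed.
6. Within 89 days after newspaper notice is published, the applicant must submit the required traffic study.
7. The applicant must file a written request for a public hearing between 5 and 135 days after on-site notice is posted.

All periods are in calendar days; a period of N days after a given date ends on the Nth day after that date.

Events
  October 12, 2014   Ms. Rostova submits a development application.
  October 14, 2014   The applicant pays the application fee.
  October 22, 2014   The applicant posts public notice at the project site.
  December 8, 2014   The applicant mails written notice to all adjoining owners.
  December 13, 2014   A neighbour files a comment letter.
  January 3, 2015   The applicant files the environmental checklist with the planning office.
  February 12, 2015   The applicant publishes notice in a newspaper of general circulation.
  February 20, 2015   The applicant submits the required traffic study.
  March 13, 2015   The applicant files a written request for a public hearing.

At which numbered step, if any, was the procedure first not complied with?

Step 7

(1) due by October 12, 2014 + 34 days = November 15, 2014; completed October 14, 2014, before the deadline.
(2) the permitted window runs from October 14, 2014 + 7 = October 21, 2014 to October 14, 2014 + 22 = November 5, 2014; done October 22, 2014, which is between those dates.
(3) the permitted window runs from October 22, 2014 + 11 = November 2, 2014 to October 22, 2014 + 48 = December 9, 2014; done December 8, 2014 — within the window.
(4) due by October 22, 2014 + 74 days = January 4, 2015; done January 3, 2015 — timely.
(5) the permitted window runs from January 3, 2015 + 7 = January 10, 2015 to January 3, 2015 + 41 = February 13, 2015; done February 12, 2015, which is between those dates.
(6) due by February 12, 2015 + 89 days = May 12, 2015; completed February 20, 2015, before the deadline.
(7) the permitted window runs from October 22, 2014 + 5 = October 27, 2014 to October 22, 2014 + 135 = March 6, 2015; March 13, 2015 is 7 days past the end of the window.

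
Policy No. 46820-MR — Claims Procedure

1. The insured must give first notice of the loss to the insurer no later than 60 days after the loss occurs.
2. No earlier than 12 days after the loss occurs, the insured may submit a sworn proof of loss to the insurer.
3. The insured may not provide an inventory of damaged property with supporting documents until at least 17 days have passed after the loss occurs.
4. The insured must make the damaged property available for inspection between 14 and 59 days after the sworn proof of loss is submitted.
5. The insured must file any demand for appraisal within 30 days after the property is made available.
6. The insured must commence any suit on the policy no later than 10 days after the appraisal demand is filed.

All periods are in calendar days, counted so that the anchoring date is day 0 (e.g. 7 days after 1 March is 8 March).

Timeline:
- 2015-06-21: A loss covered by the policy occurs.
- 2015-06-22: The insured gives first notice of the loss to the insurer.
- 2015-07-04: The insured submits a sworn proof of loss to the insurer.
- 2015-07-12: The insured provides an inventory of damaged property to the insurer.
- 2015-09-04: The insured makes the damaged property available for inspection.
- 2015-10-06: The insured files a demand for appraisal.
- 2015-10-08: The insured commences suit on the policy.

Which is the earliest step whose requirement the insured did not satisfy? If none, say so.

Step 4

(1) due by 2015-06-21 + 60 days = 2015-08-20; 2015-06-22 is within that limit.
(2) permitted from 2015-06-21 + 12 days = 2015-07-03 onward; done 2015-07-04, after the minimum wait.
(3) permitted from 2015-06-21 + 17 days = 2015-07-08 onward; done 2015-07-12, after the minimum wait.
(4) the permitted window runs from 2015-07-04 + 14 = 2015-07-18 to 2015-07-04 + 59 = 2015-09-01; 2015-09-04 is 3 days past the end of the window.
No need to go further; step 4 was not satisfied.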